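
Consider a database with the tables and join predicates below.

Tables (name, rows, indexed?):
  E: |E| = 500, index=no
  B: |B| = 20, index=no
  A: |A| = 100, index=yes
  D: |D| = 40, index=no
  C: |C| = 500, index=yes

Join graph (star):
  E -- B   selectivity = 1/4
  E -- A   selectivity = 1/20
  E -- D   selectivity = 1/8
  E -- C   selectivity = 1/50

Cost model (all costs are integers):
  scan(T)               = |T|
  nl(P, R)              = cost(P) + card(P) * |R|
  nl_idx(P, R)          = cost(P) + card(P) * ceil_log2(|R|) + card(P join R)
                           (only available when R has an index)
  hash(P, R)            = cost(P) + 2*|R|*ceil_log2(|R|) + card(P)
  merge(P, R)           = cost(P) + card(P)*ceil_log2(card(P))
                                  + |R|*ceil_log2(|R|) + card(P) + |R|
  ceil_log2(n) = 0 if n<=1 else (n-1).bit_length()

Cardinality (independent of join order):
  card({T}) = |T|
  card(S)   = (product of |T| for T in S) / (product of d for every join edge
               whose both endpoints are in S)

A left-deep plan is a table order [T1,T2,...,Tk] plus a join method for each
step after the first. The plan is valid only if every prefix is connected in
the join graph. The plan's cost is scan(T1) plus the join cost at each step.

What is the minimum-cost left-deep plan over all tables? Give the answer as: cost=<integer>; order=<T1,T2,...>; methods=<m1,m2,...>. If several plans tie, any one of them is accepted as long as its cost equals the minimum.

cost=89580; order=E,A,B,D,C; methods=hash,hash,hash,hash

Selinger DP (subsets sized 1..n):
  {E}: scan cost=500, card=500
  {B}: scan cost=20, card=20
  {A}: scan cost=100, card=100
  {D}: scan cost=40, card=40
  {C}: scan cost=500, card=500
  {BE}: card=2500; try (B,hash)→1200, (E,merge)→5140, (B,merge)→5620, (E,hash)→9040, (E,nl)→10020, (B,nl)→10500; best=1200 via (B,hash)
  {AE}: card=2500; try (A,hash)→2400, (E,merge)→5900, (A,merge)→6300, (A,nl_idx)→6500, (E,hash)→9200, (E,nl)→50100 …(+1); best=2400 via (A,hash)
  {DE}: card=2500; try (D,hash)→1480, (E,merge)→5320, (D,merge)→5780, (E,hash)→9080, (E,nl)→20040, (D,nl)→20500; best=1480 via (D,hash)
  {CE}: card=5000; try (E,hash)→10000, (C,hash)→10000, (C,nl_idx)→10000, (E,merge)→10500, (C,merge)→10500, (E,nl)→250500 …(+1); best=10000 via (E,hash)
  {ABE}: card=12500; try (B,hash)→5100, (A,hash)→5100, (A,nl_idx)→31200, (A,merge)→34500, (B,merge)→35020, (B,nl)→52400 …(+1); best=5100 via (B,hash)
  {BDE}: card=12500; try (D,hash)→4180, (B,hash)→4180, (D,merge)→33980, (B,merge)→34100, (B,nl)→51480, (D,nl)→101200; best=4180 via (D,hash)
  {BCE}: card=25000; try (C,hash)→12700, (B,hash)→15200, (C,merge)→38700, (C,nl_idx)→48700, (B,merge)→80120, (B,nl)→110000 …(+1); best=12700 via (C,hash)
  {ADE}: card=12500; try (D,hash)→5380, (A,hash)→5380, (A,nl_idx)→31480, (A,merge)→34780, (D,merge)→35180, (D,nl)→102400 …(+1); best=5380 via (D,hash)
  {ACE}: card=25000; try (C,hash)→13900, (A,hash)→16400, (C,merge)→39900, (C,nl_idx)→49900, (A,nl_idx)→70000, (A,merge)→80800 …(+2); best=13900 via (C,hash)
  {CDE}: card=25000; try (C,hash)→12980, (D,hash)→15480, (C,merge)→38980, (C,nl_idx)→48980, (D,merge)→80280, (D,nl)→210000 …(+1); best=12980 via (C,hash)
  {ABDE}: card=62500; try (D,hash)→18080, (B,hash)→18080, (A,hash)→18080, (A,nl_idx)→154180, (A,merge)→192480, (D,merge)→192880 …(+4); best=18080 via (D,hash)
  {ABCE}: card=125000; try (C,hash)→26600, (B,hash)→39100, (A,hash)→39100, (C,merge)→197600, (C,nl_idx)→242600, (A,nl_idx)→312700 …(+5); best=26600 via (C,hash)
  {BCDE}: card=125000; try (C,hash)→25680, (D,hash)→38180, (B,hash)→38180, (C,merge)→196680, (C,nl_idx)→241680, (D,merge)→412980 …(+4); best=25680 via (C,hash)
  {ACDE}: card=125000; try (C,hash)→26880, (D,hash)→39380, (A,hash)→39380, (C,merge)→197880, (C,nl_idx)→242880, (A,nl_idx)→312980 …(+5); best=26880 via (C,hash)
  {ABCDE}: card=625000; try (C,hash)→89580, (D,hash)→152080, (B,hash)→152080, (A,hash)→152080, (C,merge)→1085580, (C,nl_idx)→1205580 …(+8); best=89580 via (C,hash)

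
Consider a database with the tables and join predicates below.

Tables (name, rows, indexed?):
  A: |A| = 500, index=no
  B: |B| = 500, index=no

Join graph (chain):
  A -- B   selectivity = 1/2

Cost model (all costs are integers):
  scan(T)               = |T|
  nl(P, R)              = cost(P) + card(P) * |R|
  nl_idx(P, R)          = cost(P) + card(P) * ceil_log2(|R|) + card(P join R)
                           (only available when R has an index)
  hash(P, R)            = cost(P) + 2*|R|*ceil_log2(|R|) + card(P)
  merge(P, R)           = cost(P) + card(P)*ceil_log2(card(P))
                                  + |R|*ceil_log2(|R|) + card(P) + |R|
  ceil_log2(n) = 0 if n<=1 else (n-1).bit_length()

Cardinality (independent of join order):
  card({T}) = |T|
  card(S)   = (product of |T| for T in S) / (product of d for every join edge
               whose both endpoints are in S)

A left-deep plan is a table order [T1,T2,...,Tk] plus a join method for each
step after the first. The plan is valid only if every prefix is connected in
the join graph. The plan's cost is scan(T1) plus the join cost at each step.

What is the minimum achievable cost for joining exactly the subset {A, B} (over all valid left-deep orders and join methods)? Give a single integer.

Selinger DP over subsets of {A,B}:
  {A}: scan cost=500, card=500
  {B}: scan cost=500, card=500
  {AB}: card=125000; try (B,hash)→10000, (A,hash)→10000, (B,merge)→10500, (A,merge)→10500, (B,nl)→250500, (A,nl)→250500; best=10000 via (B,hash)

10000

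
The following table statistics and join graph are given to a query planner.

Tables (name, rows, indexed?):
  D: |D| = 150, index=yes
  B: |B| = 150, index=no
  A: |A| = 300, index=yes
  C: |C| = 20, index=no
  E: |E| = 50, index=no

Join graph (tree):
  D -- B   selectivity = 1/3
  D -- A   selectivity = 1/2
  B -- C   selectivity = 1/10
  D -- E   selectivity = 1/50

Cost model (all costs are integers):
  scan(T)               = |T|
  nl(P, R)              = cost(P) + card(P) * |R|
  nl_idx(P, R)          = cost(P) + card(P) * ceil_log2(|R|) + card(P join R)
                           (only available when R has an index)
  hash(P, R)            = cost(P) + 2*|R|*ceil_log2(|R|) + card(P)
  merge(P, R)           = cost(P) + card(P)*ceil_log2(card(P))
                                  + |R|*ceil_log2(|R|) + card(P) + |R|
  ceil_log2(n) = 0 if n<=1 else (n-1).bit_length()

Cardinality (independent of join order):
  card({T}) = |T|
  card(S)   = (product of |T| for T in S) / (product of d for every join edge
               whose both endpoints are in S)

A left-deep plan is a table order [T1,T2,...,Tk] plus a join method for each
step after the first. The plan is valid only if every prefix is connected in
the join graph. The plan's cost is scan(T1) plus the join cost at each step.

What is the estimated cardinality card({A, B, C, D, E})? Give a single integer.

2250000

Tables in S: A(300), B(150), C(20), D(150), E(50)
Edges inside S: D-B(d=3), D-A(d=2), B-C(d=10), D-E(d=50)
numerator = 300 * 150 * 20 * 150 * 50 = 6750000000
denominator = 3 * 2 * 10 * 50 = 3000
card(S) = 6750000000 / 3000 = 2250000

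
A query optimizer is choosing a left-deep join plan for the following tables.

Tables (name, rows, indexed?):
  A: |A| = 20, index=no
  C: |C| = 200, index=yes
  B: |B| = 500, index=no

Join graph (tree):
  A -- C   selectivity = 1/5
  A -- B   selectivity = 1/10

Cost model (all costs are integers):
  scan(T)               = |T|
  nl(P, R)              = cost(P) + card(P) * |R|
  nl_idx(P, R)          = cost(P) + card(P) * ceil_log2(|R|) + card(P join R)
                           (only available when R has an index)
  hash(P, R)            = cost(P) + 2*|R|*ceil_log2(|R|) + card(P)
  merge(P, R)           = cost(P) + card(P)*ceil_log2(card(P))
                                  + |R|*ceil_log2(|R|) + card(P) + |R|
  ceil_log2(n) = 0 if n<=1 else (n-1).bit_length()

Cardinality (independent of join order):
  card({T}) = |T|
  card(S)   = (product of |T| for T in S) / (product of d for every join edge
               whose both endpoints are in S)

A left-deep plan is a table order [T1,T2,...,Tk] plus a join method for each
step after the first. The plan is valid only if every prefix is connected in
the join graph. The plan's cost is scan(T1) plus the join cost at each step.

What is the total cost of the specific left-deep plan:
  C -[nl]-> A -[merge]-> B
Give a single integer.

18000

step 1: scan C: cost=200, card=200
step 2: join A via nl
    card(P join A) = 200*20/(5) = 800
    cost = 200 + 200*20 = 4200
step 3: join B via merge
    card(P join B) = 800*500/(10) = 40000
    cost = 4200 + 800*10 + 500*9 + 800 + 500 = 18000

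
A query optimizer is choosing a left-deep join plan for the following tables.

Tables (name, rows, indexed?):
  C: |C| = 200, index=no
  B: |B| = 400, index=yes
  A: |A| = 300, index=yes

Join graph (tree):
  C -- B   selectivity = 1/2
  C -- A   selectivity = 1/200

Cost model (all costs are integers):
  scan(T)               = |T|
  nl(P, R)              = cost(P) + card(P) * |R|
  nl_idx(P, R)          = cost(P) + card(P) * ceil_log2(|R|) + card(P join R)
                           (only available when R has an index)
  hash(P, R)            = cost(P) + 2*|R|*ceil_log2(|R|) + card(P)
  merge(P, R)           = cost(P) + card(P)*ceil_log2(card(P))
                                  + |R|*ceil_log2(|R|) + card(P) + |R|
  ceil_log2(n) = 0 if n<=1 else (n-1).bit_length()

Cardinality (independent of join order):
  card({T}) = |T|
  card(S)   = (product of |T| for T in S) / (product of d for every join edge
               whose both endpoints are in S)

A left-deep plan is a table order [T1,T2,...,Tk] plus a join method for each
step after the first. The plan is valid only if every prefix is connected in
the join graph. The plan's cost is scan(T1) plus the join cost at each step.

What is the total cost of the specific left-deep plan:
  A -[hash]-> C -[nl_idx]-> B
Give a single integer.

66500

step 1: scan A: cost=300, card=300
step 2: join C via hash
    card(P join C) = 300*200/(200) = 300
    cost = 300 + 2*200*8 + 300 = 3800
step 3: join B via nl_idx
    card(P join B) = 300*400/(2) = 60000
    cost = 3800 + 300*9 + 60000 = 66500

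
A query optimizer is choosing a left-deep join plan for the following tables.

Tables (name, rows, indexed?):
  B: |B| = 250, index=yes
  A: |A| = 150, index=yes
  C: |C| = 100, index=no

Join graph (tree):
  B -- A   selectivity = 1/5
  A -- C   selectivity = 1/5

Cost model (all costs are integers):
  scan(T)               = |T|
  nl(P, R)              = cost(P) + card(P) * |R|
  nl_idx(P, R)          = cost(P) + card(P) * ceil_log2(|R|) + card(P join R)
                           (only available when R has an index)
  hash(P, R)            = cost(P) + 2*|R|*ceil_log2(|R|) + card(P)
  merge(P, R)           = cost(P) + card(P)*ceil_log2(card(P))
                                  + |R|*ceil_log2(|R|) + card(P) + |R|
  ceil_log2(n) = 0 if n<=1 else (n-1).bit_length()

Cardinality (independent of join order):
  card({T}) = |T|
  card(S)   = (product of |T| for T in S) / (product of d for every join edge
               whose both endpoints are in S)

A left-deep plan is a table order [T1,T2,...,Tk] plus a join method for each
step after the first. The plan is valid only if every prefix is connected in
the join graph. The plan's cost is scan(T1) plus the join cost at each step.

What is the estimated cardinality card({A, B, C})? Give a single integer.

Tables in S: A(150), B(250), C(100)
Edges inside S: B-A(d=5), A-C(d=5)
numerator = 150 * 250 * 100 = 3750000
denominator = 5 * 5 = 25
card(S) = 3750000 / 25 = 150000

150000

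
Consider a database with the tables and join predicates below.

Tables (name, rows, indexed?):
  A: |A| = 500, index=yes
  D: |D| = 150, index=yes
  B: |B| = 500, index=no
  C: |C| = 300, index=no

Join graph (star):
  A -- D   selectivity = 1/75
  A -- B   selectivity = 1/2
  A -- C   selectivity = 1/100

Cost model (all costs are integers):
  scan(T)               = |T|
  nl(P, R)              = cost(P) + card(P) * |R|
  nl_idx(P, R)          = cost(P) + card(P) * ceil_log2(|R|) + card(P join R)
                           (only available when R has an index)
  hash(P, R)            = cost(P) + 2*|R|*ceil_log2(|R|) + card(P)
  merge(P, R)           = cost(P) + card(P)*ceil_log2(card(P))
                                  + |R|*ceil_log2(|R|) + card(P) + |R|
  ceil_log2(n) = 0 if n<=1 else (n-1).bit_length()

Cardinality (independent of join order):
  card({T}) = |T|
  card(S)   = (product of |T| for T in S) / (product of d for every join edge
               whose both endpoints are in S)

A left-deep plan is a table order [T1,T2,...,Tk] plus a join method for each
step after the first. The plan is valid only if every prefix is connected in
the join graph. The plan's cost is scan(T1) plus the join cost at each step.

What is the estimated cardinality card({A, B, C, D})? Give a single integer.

Tables in S: A(500), B(500), C(300), D(150)
Edges inside S: A-D(d=75), A-B(d=2), A-C(d=100)
numerator = 500 * 500 * 300 * 150 = 11250000000
denominator = 75 * 2 * 100 = 15000
card(S) = 11250000000 / 15000 = 750000

750000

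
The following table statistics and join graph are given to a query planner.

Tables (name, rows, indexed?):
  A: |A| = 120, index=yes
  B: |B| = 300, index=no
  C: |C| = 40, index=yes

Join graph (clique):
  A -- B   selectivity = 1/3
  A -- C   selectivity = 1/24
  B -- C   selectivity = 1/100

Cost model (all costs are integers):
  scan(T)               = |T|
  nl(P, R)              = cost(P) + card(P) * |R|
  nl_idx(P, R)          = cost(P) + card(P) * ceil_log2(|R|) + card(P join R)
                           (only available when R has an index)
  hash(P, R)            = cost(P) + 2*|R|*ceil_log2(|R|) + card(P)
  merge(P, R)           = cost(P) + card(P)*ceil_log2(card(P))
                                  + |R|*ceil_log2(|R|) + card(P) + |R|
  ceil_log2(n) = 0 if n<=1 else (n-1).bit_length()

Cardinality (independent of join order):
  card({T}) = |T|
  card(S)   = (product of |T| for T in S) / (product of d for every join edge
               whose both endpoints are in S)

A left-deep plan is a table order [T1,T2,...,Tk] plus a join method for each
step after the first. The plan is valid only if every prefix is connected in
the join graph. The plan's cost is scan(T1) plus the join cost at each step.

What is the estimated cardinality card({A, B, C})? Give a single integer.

200

Tables in S: A(120), B(300), C(40)
Edges inside S: A-B(d=3), A-C(d=24), B-C(d=100)
numerator = 120 * 300 * 40 = 1440000
denominator = 3 * 24 * 100 = 7200
card(S) = 1440000 / 7200 = 200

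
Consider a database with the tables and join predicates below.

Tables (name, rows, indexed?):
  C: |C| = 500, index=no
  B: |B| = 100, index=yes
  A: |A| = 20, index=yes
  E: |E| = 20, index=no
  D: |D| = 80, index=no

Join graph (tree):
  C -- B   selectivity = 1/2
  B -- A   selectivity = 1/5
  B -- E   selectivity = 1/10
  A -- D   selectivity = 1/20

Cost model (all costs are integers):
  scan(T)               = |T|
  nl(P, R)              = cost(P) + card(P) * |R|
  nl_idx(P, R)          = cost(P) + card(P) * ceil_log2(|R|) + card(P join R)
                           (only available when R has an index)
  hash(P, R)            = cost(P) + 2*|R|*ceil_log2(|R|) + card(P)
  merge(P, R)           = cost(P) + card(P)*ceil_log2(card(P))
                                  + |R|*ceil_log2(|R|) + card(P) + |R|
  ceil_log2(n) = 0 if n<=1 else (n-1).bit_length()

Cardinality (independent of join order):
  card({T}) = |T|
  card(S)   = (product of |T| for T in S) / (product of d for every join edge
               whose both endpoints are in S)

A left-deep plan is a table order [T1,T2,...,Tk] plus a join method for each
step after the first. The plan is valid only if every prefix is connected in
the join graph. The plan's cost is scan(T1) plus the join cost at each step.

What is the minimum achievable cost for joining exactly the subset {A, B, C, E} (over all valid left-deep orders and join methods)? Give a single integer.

Selinger DP over subsets of {A,B,C,E}:
  {C}: scan cost=500, card=500
  {B}: scan cost=100, card=100
  {A}: scan cost=20, card=20
  {E}: scan cost=20, card=20
  {BC}: card=25000; try (B,hash)→2400, (C,merge)→5900, (B,merge)→6300, (C,hash)→9200, (B,nl_idx)→29000, (C,nl)→50100 …(+1); best=2400 via (B,hash)
  {AB}: card=400; try (A,hash)→400, (B,nl_idx)→560, (B,merge)→940, (A,nl_idx)→1000, (A,merge)→1020, (B,hash)→1440 …(+2); best=400 via (A,hash)
  {BE}: card=200; try (B,nl_idx)→360, (E,hash)→400, (B,merge)→940, (E,merge)→1020, (B,hash)→1440, (B,nl)→2020 …(+1); best=360 via (B,nl_idx)
  {ABC}: card=100000; try (C,merge)→9400, (C,hash)→9800, (A,hash)→27600, (C,nl)→200400, (A,nl_idx)→227400, (A,merge)→402520 …(+1); best=9400 via (C,merge)
  {BCE}: card=50000; try (C,merge)→7160, (C,hash)→9560, (E,hash)→27600, (C,nl)→100360, (E,merge)→402520, (E,nl)→502400; best=7160 via (C,merge)
  {ABE}: card=800; try (A,hash)→760, (E,hash)→1000, (A,nl_idx)→2160, (A,merge)→2280, (A,nl)→4360, (E,merge)→4520 …(+1); best=760 via (A,hash)
  {ABCE}: card=200000; try (C,hash)→10560, (C,merge)→14560, (A,hash)→57360, (E,hash)→109600, (C,nl)→400760, (A,nl_idx)→457160 …(+4); best=10560 via (C,hash)

10560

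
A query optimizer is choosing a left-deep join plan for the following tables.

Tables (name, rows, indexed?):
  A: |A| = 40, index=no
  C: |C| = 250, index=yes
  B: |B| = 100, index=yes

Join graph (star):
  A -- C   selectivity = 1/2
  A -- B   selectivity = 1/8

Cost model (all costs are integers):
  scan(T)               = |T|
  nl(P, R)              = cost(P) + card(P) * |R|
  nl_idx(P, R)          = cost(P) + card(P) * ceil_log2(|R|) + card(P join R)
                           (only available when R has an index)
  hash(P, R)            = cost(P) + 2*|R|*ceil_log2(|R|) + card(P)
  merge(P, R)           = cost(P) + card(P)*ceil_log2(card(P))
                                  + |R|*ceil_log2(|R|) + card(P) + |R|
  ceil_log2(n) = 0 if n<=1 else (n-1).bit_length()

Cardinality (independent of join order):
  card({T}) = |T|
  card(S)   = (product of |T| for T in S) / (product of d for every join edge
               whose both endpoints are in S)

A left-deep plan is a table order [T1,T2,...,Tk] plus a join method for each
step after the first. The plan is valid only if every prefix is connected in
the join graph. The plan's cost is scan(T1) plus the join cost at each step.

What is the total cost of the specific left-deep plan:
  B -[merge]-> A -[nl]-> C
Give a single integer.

step 1: scan B: cost=100, card=100
step 2: join A via merge
    card(P join A) = 100*40/(8) = 500
    cost = 100 + 100*7 + 40*6 + 100 + 40 = 1180
step 3: join C via nl
    card(P join C) = 500*250/(2) = 62500
    cost = 1180 + 500*250 = 126180

126180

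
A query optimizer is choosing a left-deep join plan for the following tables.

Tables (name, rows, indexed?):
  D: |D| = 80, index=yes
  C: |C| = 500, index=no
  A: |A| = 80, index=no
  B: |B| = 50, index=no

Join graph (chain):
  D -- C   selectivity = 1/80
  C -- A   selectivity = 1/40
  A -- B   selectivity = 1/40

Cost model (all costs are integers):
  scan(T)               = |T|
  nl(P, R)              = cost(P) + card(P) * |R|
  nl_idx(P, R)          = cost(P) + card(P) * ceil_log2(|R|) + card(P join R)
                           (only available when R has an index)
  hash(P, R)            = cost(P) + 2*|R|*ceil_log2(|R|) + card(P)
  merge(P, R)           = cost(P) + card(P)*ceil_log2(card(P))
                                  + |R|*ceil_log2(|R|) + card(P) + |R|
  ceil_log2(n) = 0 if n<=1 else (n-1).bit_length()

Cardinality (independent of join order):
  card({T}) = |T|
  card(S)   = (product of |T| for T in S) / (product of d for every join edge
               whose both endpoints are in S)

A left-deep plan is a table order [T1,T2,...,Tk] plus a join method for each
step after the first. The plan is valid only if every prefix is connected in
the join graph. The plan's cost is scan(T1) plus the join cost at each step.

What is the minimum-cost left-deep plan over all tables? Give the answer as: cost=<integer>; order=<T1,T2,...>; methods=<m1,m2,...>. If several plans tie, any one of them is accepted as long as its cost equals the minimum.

cost=5340; order=C,D,A,B; methods=hash,hash,hash

Selinger DP (subsets sized 1..n):
  {D}: scan cost=80, card=80
  {C}: scan cost=500, card=500
  {A}: scan cost=80, card=80
  {B}: scan cost=50, card=50
  {CD}: card=500; try (D,hash)→2120, (D,nl_idx)→4500, (C,merge)→5720, (D,merge)→6140, (C,hash)→9160, (C,nl)→40080 …(+1); best=2120 via (D,hash)
  {AC}: card=1000; try (A,hash)→2120, (C,merge)→5720, (A,merge)→6140, (C,hash)→9160, (C,nl)→40080, (A,nl)→40500; best=2120 via (A,hash)
  {AB}: card=100; try (B,hash)→760, (A,merge)→1040, (B,merge)→1070, (A,hash)→1220, (A,nl)→4050, (B,nl)→4080; best=760 via (B,hash)
  {ACD}: card=1000; try (A,hash)→3740, (D,hash)→4240, (A,merge)→7760, (D,nl_idx)→10120, (D,merge)→13760, (A,nl)→42120 …(+1); best=3740 via (A,hash)
  {ABC}: card=1250; try (B,hash)→3720, (C,merge)→6560, (C,hash)→9860, (B,merge)→13470, (C,nl)→50760, (B,nl)→52120; best=3720 via (B,hash)
  {ABCD}: card=1250; try (B,hash)→5340, (D,hash)→6090, (D,nl_idx)→13720, (B,merge)→15090, (D,merge)→19360, (B,nl)→53740 …(+1); best=5340 via (B,hash)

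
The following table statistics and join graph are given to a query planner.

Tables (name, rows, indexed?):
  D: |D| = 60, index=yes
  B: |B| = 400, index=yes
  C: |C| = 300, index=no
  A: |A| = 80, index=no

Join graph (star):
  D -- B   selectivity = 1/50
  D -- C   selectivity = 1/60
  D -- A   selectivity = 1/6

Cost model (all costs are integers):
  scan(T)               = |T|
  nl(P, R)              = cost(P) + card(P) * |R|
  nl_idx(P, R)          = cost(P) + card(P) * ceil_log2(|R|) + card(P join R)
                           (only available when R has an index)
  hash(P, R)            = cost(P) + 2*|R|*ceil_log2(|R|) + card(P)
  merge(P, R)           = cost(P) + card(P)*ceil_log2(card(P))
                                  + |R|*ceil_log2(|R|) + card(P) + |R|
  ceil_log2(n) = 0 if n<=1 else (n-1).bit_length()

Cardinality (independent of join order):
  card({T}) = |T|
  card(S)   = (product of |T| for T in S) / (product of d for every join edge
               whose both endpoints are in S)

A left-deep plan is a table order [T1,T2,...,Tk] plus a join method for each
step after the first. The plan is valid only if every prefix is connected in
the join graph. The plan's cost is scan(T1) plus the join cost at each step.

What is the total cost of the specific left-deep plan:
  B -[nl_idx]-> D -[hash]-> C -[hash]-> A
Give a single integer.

step 1: scan B: cost=400, card=400
step 2: join D via nl_idx
    card(P join D) = 400*60/(50) = 480
    cost = 400 + 400*6 + 480 = 3280
step 3: join C via hash
    card(P join C) = 480*300/(60) = 2400
    cost = 3280 + 2*300*9 + 480 = 9160
step 4: join A via hash
    card(P join A) = 2400*80/(6) = 32000
    cost = 9160 + 2*80*7 + 2400 = 12680

12680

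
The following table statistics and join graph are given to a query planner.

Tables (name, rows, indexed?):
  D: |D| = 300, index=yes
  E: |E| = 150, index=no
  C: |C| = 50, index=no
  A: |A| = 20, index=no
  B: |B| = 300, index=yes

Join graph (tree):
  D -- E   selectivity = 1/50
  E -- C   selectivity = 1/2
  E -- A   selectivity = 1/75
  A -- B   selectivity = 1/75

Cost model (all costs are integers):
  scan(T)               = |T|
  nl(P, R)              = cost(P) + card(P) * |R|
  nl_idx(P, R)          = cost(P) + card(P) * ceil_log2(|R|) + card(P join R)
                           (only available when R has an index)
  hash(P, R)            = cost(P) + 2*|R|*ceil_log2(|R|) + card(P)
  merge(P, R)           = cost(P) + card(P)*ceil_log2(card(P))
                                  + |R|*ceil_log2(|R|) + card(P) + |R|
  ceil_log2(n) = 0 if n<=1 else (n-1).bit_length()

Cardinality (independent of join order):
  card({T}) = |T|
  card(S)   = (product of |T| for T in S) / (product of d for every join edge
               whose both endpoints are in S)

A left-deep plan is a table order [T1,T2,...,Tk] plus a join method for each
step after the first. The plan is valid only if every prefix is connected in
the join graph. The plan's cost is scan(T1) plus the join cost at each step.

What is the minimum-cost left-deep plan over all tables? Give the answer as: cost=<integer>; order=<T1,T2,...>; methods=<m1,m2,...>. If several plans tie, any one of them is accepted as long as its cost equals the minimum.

cost=4980; order=E,A,B,D,C; methods=hash,nl_idx,nl_idx,hash

Selinger DP (subsets sized 1..n):
  {D}: scan cost=300, card=300
  {E}: scan cost=150, card=150
  {C}: scan cost=50, card=50
  {A}: scan cost=20, card=20
  {B}: scan cost=300, card=300
  {DE}: card=900; try (D,nl_idx)→2400, (E,hash)→3000, (D,merge)→4500, (E,merge)→4650, (D,hash)→5700, (D,nl)→45150 …(+1); best=2400 via (D,nl_idx)
  {CE}: card=3750; try (C,hash)→900, (E,merge)→1750, (C,merge)→1850, (E,hash)→2500, (E,nl)→7550, (C,nl)→7650; best=900 via (C,hash)
  {AE}: card=40; try (A,hash)→500, (E,merge)→1490, (A,merge)→1620, (E,hash)→2440, (E,nl)→3020, (A,nl)→3150; best=500 via (A,hash)
  {AB}: card=80; try (B,nl_idx)→280, (A,hash)→800, (B,merge)→3140, (A,merge)→3420, (B,hash)→5440, (B,nl)→6020 …(+1); best=280 via (B,nl_idx)
  {CDE}: card=22500; try (C,hash)→3900, (D,hash)→10050, (C,merge)→12650, (C,nl)→47400, (D,merge)→52650, (D,nl_idx)→57150 …(+1); best=3900 via (C,hash)
  {ADE}: card=240; try (D,nl_idx)→1100, (A,hash)→3500, (D,merge)→3780, (D,hash)→5940, (A,merge)→12420, (D,nl)→12500 …(+1); best=1100 via (D,nl_idx)
  {ACE}: card=1000; try (C,merge)→1130, (C,hash)→1140, (C,nl)→2500, (A,hash)→4850, (A,merge)→49770, (A,nl)→75900; best=1130 via (C,merge)
  {ABE}: card=160; try (B,nl_idx)→1020, (E,merge)→2270, (E,hash)→2760, (B,merge)→3780, (B,hash)→5940, (E,nl)→12280 …(+1); best=1020 via (B,nl_idx)
  {ACDE}: card=6000; try (C,hash)→1940, (C,merge)→3610, (D,hash)→7530, (C,nl)→13100, (D,merge)→15130, (D,nl_idx)→16130 …(+4); best=1940 via (C,hash)
  {ABDE}: card=960; try (D,nl_idx)→3420, (B,nl_idx)→4220, (D,merge)→5460, (B,merge)→6260, (D,hash)→6580, (B,hash)→6740 …(+2); best=3420 via (D,nl_idx)
  {ABCE}: card=4000; try (C,hash)→1780, (C,merge)→2810, (B,hash)→7530, (C,nl)→9020, (B,nl_idx)→14130, (B,merge)→15130 …(+1); best=1780 via (C,hash)
  {ABCDE}: card=24000; try (C,hash)→4980, (D,hash)→11180, (B,hash)→13340, (C,merge)→14330, (C,nl)→51420, (D,merge)→56780 …(+5); best=4980 via (C,hash)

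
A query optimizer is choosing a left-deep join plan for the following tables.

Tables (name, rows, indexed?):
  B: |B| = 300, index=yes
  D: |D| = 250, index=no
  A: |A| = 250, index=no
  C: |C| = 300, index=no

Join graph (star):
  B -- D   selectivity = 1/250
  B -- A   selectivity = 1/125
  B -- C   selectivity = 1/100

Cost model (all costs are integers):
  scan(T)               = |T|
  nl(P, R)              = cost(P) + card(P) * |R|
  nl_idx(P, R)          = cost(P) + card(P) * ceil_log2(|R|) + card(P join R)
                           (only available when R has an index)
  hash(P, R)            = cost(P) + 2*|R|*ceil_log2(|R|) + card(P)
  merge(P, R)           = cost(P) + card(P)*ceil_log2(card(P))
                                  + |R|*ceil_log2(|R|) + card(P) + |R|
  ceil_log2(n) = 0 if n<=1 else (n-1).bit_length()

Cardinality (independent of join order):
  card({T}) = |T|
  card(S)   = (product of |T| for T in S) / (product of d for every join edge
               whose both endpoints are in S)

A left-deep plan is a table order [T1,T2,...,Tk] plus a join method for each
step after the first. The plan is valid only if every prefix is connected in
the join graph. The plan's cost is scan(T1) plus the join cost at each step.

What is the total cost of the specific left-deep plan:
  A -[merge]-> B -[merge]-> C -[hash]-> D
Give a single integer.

20900

step 1: scan A: cost=250, card=250
step 2: join B via merge
    card(P join B) = 250*300/(125) = 600
    cost = 250 + 250*8 + 300*9 + 250 + 300 = 5500
step 3: join C via merge
    card(P join C) = 600*300/(100) = 1800
    cost = 5500 + 600*10 + 300*9 + 600 + 300 = 15100
step 4: join D via hash
    card(P join D) = 1800*250/(250) = 1800
    cost = 15100 + 2*250*8 + 1800 = 20900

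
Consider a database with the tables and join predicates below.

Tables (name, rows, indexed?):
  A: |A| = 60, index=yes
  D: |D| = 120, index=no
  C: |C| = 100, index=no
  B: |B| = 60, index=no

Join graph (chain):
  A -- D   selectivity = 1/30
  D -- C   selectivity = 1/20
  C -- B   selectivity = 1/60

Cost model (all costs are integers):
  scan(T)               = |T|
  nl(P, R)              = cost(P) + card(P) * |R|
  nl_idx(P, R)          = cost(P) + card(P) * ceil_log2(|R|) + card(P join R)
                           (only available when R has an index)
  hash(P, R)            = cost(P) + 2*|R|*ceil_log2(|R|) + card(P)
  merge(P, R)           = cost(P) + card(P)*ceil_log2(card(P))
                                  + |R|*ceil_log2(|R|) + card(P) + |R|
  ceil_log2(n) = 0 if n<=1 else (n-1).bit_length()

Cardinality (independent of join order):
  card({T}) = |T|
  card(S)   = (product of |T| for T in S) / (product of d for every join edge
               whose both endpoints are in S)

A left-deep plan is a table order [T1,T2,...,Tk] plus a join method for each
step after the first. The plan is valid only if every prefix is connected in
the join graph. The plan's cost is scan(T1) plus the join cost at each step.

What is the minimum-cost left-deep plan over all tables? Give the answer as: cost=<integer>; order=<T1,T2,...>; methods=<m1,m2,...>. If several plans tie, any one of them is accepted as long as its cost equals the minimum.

Selinger DP (subsets sized 1..n):
  {A}: scan cost=60, card=60
  {D}: scan cost=120, card=120
  {C}: scan cost=100, card=100
  {B}: scan cost=60, card=60
  {AD}: card=240; try (A,hash)→960, (A,nl_idx)→1080, (D,merge)→1440, (A,merge)→1500, (D,hash)→1800, (D,nl)→7260 …(+1); best=960 via (A,hash)
  {CD}: card=600; try (C,hash)→1640, (D,merge)→1860, (D,hash)→1880, (C,merge)→1880, (D,nl)→12100, (C,nl)→12120; best=1640 via (C,hash)
  {BC}: card=100; try (B,hash)→920, (C,merge)→1280, (B,merge)→1320, (C,hash)→1520, (C,nl)→6060, (B,nl)→6100; best=920 via (B,hash)
  {ACD}: card=1200; try (C,hash)→2600, (A,hash)→2960, (C,merge)→3920, (A,nl_idx)→6440, (A,merge)→8660, (C,nl)→24960 …(+1); best=2600 via (C,hash)
  {BCD}: card=600; try (D,merge)→2680, (D,hash)→2700, (B,hash)→2960, (B,merge)→8660, (D,nl)→12920, (B,nl)→37640; best=2680 via (D,merge)
  {ABCD}: card=1200; try (A,hash)→4000, (B,hash)→4520, (A,nl_idx)→7480, (A,merge)→9700, (B,merge)→17420, (A,nl)→38680 …(+1); best=4000 via (A,hash)

cost=4000; order=C,B,D,A; methods=hash,merge,hash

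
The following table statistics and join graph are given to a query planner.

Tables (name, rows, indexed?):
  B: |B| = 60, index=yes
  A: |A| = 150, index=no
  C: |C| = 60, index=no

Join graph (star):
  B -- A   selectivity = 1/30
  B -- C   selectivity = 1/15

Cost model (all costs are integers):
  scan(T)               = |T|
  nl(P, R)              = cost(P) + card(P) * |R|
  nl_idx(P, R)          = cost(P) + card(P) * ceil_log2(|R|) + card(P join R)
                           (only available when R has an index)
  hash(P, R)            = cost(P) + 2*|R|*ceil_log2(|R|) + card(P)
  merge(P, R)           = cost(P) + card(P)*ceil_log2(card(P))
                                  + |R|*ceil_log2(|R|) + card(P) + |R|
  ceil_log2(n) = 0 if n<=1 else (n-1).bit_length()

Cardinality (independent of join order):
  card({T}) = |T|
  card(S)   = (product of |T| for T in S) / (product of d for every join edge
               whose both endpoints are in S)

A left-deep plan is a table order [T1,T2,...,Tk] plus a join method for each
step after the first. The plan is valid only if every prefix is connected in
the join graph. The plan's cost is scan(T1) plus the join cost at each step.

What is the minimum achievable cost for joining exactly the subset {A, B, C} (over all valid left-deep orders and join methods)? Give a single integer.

Selinger DP over subsets of {A,B,C}:
  {B}: scan cost=60, card=60
  {A}: scan cost=150, card=150
  {C}: scan cost=60, card=60
  {AB}: card=300; try (B,hash)→1020, (B,nl_idx)→1350, (A,merge)→1830, (B,merge)→1920, (A,hash)→2520, (A,nl)→9060 …(+1); best=1020 via (B,hash)
  {BC}: card=240; try (B,nl_idx)→660, (C,hash)→840, (B,hash)→840, (C,merge)→900, (B,merge)→900, (C,nl)→3660 …(+1); best=660 via (B,nl_idx)
  {ABC}: card=1200; try (C,hash)→2040, (A,hash)→3300, (A,merge)→4170, (C,merge)→4440, (C,nl)→19020, (A,nl)→36660; best=2040 via (C,hash)

2040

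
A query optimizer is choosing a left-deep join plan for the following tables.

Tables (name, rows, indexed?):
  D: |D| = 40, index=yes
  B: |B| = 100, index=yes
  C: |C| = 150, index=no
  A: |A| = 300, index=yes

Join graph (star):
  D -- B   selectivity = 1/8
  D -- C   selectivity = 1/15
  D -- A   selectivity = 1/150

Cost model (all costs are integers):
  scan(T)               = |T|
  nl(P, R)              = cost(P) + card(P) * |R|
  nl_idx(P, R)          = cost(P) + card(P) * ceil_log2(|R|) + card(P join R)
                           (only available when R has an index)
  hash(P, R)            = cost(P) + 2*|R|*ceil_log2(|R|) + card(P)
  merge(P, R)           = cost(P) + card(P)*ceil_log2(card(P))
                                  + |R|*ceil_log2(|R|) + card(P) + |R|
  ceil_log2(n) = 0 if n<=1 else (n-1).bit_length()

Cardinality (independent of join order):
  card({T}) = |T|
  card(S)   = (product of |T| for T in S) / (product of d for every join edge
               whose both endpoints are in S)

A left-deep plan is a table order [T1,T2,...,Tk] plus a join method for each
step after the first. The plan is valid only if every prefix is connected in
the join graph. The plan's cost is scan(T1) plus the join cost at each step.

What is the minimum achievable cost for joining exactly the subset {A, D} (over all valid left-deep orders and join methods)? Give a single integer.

Selinger DP over subsets of {A,D}:
  {D}: scan cost=40, card=40
  {A}: scan cost=300, card=300
  {AD}: card=80; try (A,nl_idx)→480, (D,hash)→1080, (D,nl_idx)→2180, (A,merge)→3320, (D,merge)→3580, (A,hash)→5480 …(+2); best=480 via (A,nl_idx)

480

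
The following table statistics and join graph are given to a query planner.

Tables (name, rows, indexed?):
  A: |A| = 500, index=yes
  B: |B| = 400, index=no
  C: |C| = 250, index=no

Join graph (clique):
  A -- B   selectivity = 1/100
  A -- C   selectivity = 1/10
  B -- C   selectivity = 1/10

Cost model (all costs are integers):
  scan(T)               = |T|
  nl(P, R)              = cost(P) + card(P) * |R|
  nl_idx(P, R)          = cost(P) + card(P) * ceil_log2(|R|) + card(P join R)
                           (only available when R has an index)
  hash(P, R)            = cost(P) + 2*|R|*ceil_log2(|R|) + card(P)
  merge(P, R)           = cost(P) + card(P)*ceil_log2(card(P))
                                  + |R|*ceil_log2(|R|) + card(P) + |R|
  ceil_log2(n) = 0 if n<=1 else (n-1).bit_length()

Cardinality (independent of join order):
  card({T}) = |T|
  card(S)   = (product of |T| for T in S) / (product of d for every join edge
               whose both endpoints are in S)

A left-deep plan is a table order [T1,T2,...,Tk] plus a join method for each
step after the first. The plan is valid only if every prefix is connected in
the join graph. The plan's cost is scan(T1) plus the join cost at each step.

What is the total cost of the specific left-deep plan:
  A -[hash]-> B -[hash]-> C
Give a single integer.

step 1: scan A: cost=500, card=500
step 2: join B via hash
    card(P join B) = 500*400/(100) = 2000
    cost = 500 + 2*400*9 + 500 = 8200
step 3: join C via hash
    card(P join C) = 2000*250/(10*10) = 5000
    cost = 8200 + 2*250*8 + 2000 = 14200

14200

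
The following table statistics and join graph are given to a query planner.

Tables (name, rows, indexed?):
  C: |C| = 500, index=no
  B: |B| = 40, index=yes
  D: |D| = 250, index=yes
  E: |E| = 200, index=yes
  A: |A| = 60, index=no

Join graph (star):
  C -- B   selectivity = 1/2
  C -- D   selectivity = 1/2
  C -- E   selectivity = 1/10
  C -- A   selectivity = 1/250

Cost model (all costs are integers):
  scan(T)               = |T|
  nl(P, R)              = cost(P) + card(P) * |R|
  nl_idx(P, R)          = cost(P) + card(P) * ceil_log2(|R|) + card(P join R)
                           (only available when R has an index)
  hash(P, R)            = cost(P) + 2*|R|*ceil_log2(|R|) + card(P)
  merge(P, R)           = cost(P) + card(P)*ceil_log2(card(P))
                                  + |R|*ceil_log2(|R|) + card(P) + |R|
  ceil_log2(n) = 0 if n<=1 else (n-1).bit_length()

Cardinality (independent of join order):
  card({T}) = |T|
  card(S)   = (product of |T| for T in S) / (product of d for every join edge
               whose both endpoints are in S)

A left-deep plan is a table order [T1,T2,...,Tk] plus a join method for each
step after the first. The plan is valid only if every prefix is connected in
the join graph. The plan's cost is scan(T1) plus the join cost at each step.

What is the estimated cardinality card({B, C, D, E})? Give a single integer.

25000000

Tables in S: B(40), C(500), D(250), E(200)
Edges inside S: C-B(d=2), C-D(d=2), C-E(d=10)
numerator = 40 * 500 * 250 * 200 = 1000000000
denominator = 2 * 2 * 10 = 40
card(S) = 1000000000 / 40 = 25000000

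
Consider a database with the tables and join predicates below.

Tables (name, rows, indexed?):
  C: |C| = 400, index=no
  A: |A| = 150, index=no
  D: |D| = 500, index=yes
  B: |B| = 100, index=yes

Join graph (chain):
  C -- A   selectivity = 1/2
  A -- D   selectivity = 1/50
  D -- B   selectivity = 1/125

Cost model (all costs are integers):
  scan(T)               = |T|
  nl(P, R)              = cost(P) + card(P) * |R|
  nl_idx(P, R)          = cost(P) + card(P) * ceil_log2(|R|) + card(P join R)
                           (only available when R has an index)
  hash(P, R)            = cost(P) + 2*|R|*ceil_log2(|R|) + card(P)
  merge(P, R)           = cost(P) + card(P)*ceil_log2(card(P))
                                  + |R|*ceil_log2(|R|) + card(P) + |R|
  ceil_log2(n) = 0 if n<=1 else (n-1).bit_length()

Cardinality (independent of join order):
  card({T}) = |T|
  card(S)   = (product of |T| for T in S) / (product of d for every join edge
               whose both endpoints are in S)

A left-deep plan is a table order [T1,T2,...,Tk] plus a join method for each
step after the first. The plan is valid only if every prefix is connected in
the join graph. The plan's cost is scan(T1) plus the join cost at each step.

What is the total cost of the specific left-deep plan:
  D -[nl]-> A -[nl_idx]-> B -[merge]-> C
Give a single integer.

step 1: scan D: cost=500, card=500
step 2: join A via nl
    card(P join A) = 500*150/(50) = 1500
    cost = 500 + 500*150 = 75500
step 3: join B via nl_idx
    card(P join B) = 1500*100/(125) = 1200
    cost = 75500 + 1500*7 + 1200 = 87200
step 4: join C via merge
    card(P join C) = 1200*400/(2) = 240000
    cost = 87200 + 1200*11 + 400*9 + 1200 + 400 = 105600

105600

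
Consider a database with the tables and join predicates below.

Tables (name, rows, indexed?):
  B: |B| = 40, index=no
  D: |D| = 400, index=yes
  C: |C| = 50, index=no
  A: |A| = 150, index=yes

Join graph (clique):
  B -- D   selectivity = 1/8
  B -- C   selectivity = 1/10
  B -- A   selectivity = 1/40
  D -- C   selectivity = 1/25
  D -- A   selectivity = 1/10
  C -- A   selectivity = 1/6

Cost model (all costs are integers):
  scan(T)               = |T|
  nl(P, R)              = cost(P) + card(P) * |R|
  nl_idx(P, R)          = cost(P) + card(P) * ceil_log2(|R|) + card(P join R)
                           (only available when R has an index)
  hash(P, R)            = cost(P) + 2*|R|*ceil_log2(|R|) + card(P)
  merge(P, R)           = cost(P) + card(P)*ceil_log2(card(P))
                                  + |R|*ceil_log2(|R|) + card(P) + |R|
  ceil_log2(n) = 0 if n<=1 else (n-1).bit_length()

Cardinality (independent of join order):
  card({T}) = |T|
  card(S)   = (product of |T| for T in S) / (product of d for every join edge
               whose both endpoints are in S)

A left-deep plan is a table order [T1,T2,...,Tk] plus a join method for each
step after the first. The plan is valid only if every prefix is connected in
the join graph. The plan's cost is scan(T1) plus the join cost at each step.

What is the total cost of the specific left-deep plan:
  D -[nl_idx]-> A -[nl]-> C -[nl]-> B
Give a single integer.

step 1: scan D: cost=400, card=400
step 2: join A via nl_idx
    card(P join A) = 400*150/(10) = 6000
    cost = 400 + 400*8 + 6000 = 9600
step 3: join C via nl
    card(P join C) = 6000*50/(25*6) = 2000
    cost = 9600 + 6000*50 = 309600
step 4: join B via nl
    card(P join B) = 2000*40/(8*10*40) = 25
    cost = 309600 + 2000*40 = 389600

389600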